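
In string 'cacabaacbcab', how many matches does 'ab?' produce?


Pattern 'ab?' matches 'a' optionally followed by 'b'.
String: 'cacabaacbcab'
Scanning left to right for 'a' then checking next char:
  Match 1: 'a' (a not followed by b)
  Match 2: 'ab' (a followed by b)
  Match 3: 'a' (a not followed by b)
  Match 4: 'a' (a not followed by b)
  Match 5: 'ab' (a followed by b)
Total matches: 5

5


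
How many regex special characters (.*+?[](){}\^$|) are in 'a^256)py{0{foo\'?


Regex special characters are: . * + ? [ ] ( ) { } \ ^ $ |
Scanning 'a^256)py{0{foo\':
  pos 1: '^' -> SPECIAL
  pos 5: ')' -> SPECIAL
  pos 8: '{' -> SPECIAL
  pos 10: '{' -> SPECIAL
  pos 14: '\' -> SPECIAL
Special chars found: ['^', ')', '{', '{', '\\']
Total: 5

5


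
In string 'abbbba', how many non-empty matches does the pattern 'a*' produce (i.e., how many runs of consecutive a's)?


Pattern 'a*' matches zero or more a's. We want non-empty runs of consecutive a's.
String: 'abbbba'
Walking through the string to find runs of a's:
  Run 1: positions 0-0 -> 'a'
  Run 2: positions 5-5 -> 'a'
Non-empty runs found: ['a', 'a']
Count: 2

2


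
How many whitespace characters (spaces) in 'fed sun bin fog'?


\s matches whitespace characters (spaces, tabs, etc.).
Text: 'fed sun bin fog'
This text has 4 words separated by spaces.
Number of spaces = number of words - 1 = 4 - 1 = 3

3


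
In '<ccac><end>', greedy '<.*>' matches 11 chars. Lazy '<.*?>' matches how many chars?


Greedy '<.*>' tries to match as MUCH as possible.
Lazy '<.*?>' tries to match as LITTLE as possible.

String: '<ccac><end>'
Greedy '<.*>' starts at first '<' and extends to the LAST '>': '<ccac><end>' (11 chars)
Lazy '<.*?>' starts at first '<' and stops at the FIRST '>': '<ccac>' (6 chars)

6


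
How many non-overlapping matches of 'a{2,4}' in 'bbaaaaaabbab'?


Pattern 'a{2,4}' matches between 2 and 4 consecutive a's (greedy).
String: 'bbaaaaaabbab'
Finding runs of a's and applying greedy matching:
  Run at pos 2: 'aaaaaa' (length 6)
  Run at pos 10: 'a' (length 1)
Matches: ['aaaa', 'aa']
Count: 2

2


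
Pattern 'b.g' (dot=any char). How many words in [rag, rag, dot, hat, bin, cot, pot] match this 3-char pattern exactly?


Pattern 'b.g' means: starts with 'b', any single char, ends with 'g'.
Checking each word (must be exactly 3 chars):
  'rag' (len=3): no
  'rag' (len=3): no
  'dot' (len=3): no
  'hat' (len=3): no
  'bin' (len=3): no
  'cot' (len=3): no
  'pot' (len=3): no
Matching words: []
Total: 0

0


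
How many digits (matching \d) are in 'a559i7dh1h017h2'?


\d matches any digit 0-9.
Scanning 'a559i7dh1h017h2':
  pos 1: '5' -> DIGIT
  pos 2: '5' -> DIGIT
  pos 3: '9' -> DIGIT
  pos 5: '7' -> DIGIT
  pos 8: '1' -> DIGIT
  pos 10: '0' -> DIGIT
  pos 11: '1' -> DIGIT
  pos 12: '7' -> DIGIT
  pos 14: '2' -> DIGIT
Digits found: ['5', '5', '9', '7', '1', '0', '1', '7', '2']
Total: 9

9


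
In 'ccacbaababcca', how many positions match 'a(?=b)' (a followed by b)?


Lookahead 'a(?=b)' matches 'a' only when followed by 'b'.
String: 'ccacbaababcca'
Checking each position where char is 'a':
  pos 2: 'a' -> no (next='c')
  pos 5: 'a' -> no (next='a')
  pos 6: 'a' -> MATCH (next='b')
  pos 8: 'a' -> MATCH (next='b')
Matching positions: [6, 8]
Count: 2

2


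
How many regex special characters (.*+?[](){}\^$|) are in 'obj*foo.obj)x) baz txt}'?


Regex special characters are: . * + ? [ ] ( ) { } \ ^ $ |
Scanning 'obj*foo.obj)x) baz txt}':
  pos 3: '*' -> SPECIAL
  pos 7: '.' -> SPECIAL
  pos 11: ')' -> SPECIAL
  pos 13: ')' -> SPECIAL
  pos 22: '}' -> SPECIAL
Special chars found: ['*', '.', ')', ')', '}']
Total: 5

5


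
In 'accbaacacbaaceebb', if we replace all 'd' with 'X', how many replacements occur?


re.sub('d', 'X', text) replaces every occurrence of 'd' with 'X'.
Text: 'accbaacacbaaceebb'
Scanning for 'd':
Total replacements: 0

0


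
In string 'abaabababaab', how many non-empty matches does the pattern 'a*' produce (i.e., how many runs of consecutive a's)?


Pattern 'a*' matches zero or more a's. We want non-empty runs of consecutive a's.
String: 'abaabababaab'
Walking through the string to find runs of a's:
  Run 1: positions 0-0 -> 'a'
  Run 2: positions 2-3 -> 'aa'
  Run 3: positions 5-5 -> 'a'
  Run 4: positions 7-7 -> 'a'
  Run 5: positions 9-10 -> 'aa'
Non-empty runs found: ['a', 'aa', 'a', 'a', 'aa']
Count: 5

5


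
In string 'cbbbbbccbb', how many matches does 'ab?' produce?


Pattern 'ab?' matches 'a' optionally followed by 'b'.
String: 'cbbbbbccbb'
Scanning left to right for 'a' then checking next char:
Total matches: 0

0


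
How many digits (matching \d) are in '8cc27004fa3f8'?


\d matches any digit 0-9.
Scanning '8cc27004fa3f8':
  pos 0: '8' -> DIGIT
  pos 3: '2' -> DIGIT
  pos 4: '7' -> DIGIT
  pos 5: '0' -> DIGIT
  pos 6: '0' -> DIGIT
  pos 7: '4' -> DIGIT
  pos 10: '3' -> DIGIT
  pos 12: '8' -> DIGIT
Digits found: ['8', '2', '7', '0', '0', '4', '3', '8']
Total: 8

8


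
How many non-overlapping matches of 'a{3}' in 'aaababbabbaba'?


Pattern 'a{3}' matches exactly 3 consecutive a's (greedy, non-overlapping).
String: 'aaababbabbaba'
Scanning for runs of a's:
  Run at pos 0: 'aaa' (length 3) -> 1 match(es)
  Run at pos 4: 'a' (length 1) -> 0 match(es)
  Run at pos 7: 'a' (length 1) -> 0 match(es)
  Run at pos 10: 'a' (length 1) -> 0 match(es)
  Run at pos 12: 'a' (length 1) -> 0 match(es)
Matches found: ['aaa']
Total: 1

1


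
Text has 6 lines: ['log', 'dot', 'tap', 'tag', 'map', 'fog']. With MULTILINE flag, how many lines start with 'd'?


With MULTILINE flag, ^ matches the start of each line.
Lines: ['log', 'dot', 'tap', 'tag', 'map', 'fog']
Checking which lines start with 'd':
  Line 1: 'log' -> no
  Line 2: 'dot' -> MATCH
  Line 3: 'tap' -> no
  Line 4: 'tag' -> no
  Line 5: 'map' -> no
  Line 6: 'fog' -> no
Matching lines: ['dot']
Count: 1

1


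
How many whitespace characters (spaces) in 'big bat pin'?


\s matches whitespace characters (spaces, tabs, etc.).
Text: 'big bat pin'
This text has 3 words separated by spaces.
Number of spaces = number of words - 1 = 3 - 1 = 2

2


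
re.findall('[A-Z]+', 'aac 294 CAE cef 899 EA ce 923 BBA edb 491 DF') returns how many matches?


Pattern '[A-Z]+' finds one or more uppercase letters.
Text: 'aac 294 CAE cef 899 EA ce 923 BBA edb 491 DF'
Scanning for matches:
  Match 1: 'CAE'
  Match 2: 'EA'
  Match 3: 'BBA'
  Match 4: 'DF'
Total matches: 4

4


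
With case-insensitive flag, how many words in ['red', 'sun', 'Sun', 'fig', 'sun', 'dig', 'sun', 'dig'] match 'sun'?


Case-insensitive matching: compare each word's lowercase form to 'sun'.
  'red' -> lower='red' -> no
  'sun' -> lower='sun' -> MATCH
  'Sun' -> lower='sun' -> MATCH
  'fig' -> lower='fig' -> no
  'sun' -> lower='sun' -> MATCH
  'dig' -> lower='dig' -> no
  'sun' -> lower='sun' -> MATCH
  'dig' -> lower='dig' -> no
Matches: ['sun', 'Sun', 'sun', 'sun']
Count: 4

4


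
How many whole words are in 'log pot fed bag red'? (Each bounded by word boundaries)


Word boundaries (\b) mark the start/end of each word.
Text: 'log pot fed bag red'
Splitting by whitespace:
  Word 1: 'log'
  Word 2: 'pot'
  Word 3: 'fed'
  Word 4: 'bag'
  Word 5: 'red'
Total whole words: 5

5


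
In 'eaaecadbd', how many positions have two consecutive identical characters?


Looking for consecutive identical characters in 'eaaecadbd':
  pos 0-1: 'e' vs 'a' -> different
  pos 1-2: 'a' vs 'a' -> MATCH ('aa')
  pos 2-3: 'a' vs 'e' -> different
  pos 3-4: 'e' vs 'c' -> different
  pos 4-5: 'c' vs 'a' -> different
  pos 5-6: 'a' vs 'd' -> different
  pos 6-7: 'd' vs 'b' -> different
  pos 7-8: 'b' vs 'd' -> different
Consecutive identical pairs: ['aa']
Count: 1

1


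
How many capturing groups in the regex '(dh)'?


To count capturing groups, count each '(' that starts a group.
Pattern: '(dh)'
Walking through the pattern:
  Position 0: '(' -> group #1
Total capturing groups: 1

1


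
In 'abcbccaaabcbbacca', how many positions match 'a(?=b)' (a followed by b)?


Lookahead 'a(?=b)' matches 'a' only when followed by 'b'.
String: 'abcbccaaabcbbacca'
Checking each position where char is 'a':
  pos 0: 'a' -> MATCH (next='b')
  pos 6: 'a' -> no (next='a')
  pos 7: 'a' -> no (next='a')
  pos 8: 'a' -> MATCH (next='b')
  pos 13: 'a' -> no (next='c')
Matching positions: [0, 8]
Count: 2

2


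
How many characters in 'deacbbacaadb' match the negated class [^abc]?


Negated class [^abc] matches any char NOT in {a, b, c}
Scanning 'deacbbacaadb':
  pos 0: 'd' -> MATCH
  pos 1: 'e' -> MATCH
  pos 2: 'a' -> no (excluded)
  pos 3: 'c' -> no (excluded)
  pos 4: 'b' -> no (excluded)
  pos 5: 'b' -> no (excluded)
  pos 6: 'a' -> no (excluded)
  pos 7: 'c' -> no (excluded)
  pos 8: 'a' -> no (excluded)
  pos 9: 'a' -> no (excluded)
  pos 10: 'd' -> MATCH
  pos 11: 'b' -> no (excluded)
Total matches: 3

3


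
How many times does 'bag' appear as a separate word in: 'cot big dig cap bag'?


Scanning each word for exact match 'bag':
  Word 1: 'cot' -> no
  Word 2: 'big' -> no
  Word 3: 'dig' -> no
  Word 4: 'cap' -> no
  Word 5: 'bag' -> MATCH
Total matches: 1

1


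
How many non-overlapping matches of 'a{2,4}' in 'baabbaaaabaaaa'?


Pattern 'a{2,4}' matches between 2 and 4 consecutive a's (greedy).
String: 'baabbaaaabaaaa'
Finding runs of a's and applying greedy matching:
  Run at pos 1: 'aa' (length 2)
  Run at pos 5: 'aaaa' (length 4)
  Run at pos 10: 'aaaa' (length 4)
Matches: ['aa', 'aaaa', 'aaaa']
Count: 3

3


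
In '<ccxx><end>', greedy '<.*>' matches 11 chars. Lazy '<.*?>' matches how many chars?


Greedy '<.*>' tries to match as MUCH as possible.
Lazy '<.*?>' tries to match as LITTLE as possible.

String: '<ccxx><end>'
Greedy '<.*>' starts at first '<' and extends to the LAST '>': '<ccxx><end>' (11 chars)
Lazy '<.*?>' starts at first '<' and stops at the FIRST '>': '<ccxx>' (6 chars)

6


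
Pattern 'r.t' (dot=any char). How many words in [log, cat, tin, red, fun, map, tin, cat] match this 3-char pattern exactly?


Pattern 'r.t' means: starts with 'r', any single char, ends with 't'.
Checking each word (must be exactly 3 chars):
  'log' (len=3): no
  'cat' (len=3): no
  'tin' (len=3): no
  'red' (len=3): no
  'fun' (len=3): no
  'map' (len=3): no
  'tin' (len=3): no
  'cat' (len=3): no
Matching words: []
Total: 0

0


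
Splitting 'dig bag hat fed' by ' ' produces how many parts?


Splitting by ' ' breaks the string at each occurrence of the separator.
Text: 'dig bag hat fed'
Parts after split:
  Part 1: 'dig'
  Part 2: 'bag'
  Part 3: 'hat'
  Part 4: 'fed'
Total parts: 4

4


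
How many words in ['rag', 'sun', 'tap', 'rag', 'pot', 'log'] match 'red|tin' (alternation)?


Alternation 'red|tin' matches either 'red' or 'tin'.
Checking each word:
  'rag' -> no
  'sun' -> no
  'tap' -> no
  'rag' -> no
  'pot' -> no
  'log' -> no
Matches: []
Count: 0

0


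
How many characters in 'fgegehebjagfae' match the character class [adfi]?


Character class [adfi] matches any of: {a, d, f, i}
Scanning string 'fgegehebjagfae' character by character:
  pos 0: 'f' -> MATCH
  pos 1: 'g' -> no
  pos 2: 'e' -> no
  pos 3: 'g' -> no
  pos 4: 'e' -> no
  pos 5: 'h' -> no
  pos 6: 'e' -> no
  pos 7: 'b' -> no
  pos 8: 'j' -> no
  pos 9: 'a' -> MATCH
  pos 10: 'g' -> no
  pos 11: 'f' -> MATCH
  pos 12: 'a' -> MATCH
  pos 13: 'e' -> no
Total matches: 4

4


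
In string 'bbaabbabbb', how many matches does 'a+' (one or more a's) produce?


Pattern 'a+' matches one or more consecutive a's.
String: 'bbaabbabbb'
Scanning for runs of a:
  Match 1: 'aa' (length 2)
  Match 2: 'a' (length 1)
Total matches: 2

2


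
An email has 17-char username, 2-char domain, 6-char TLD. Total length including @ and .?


An email address has format: username@domain.tld
Username length: 17
'@' character: 1
Domain length: 2
'.' character: 1
TLD length: 6
Total = 17 + 1 + 2 + 1 + 6 = 27

27


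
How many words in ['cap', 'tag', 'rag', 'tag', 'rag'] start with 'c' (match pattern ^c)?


Pattern ^c anchors to start of word. Check which words begin with 'c':
  'cap' -> MATCH (starts with 'c')
  'tag' -> no
  'rag' -> no
  'tag' -> no
  'rag' -> no
Matching words: ['cap']
Count: 1

1


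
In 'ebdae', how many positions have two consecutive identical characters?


Looking for consecutive identical characters in 'ebdae':
  pos 0-1: 'e' vs 'b' -> different
  pos 1-2: 'b' vs 'd' -> different
  pos 2-3: 'd' vs 'a' -> different
  pos 3-4: 'a' vs 'e' -> different
Consecutive identical pairs: []
Count: 0

0


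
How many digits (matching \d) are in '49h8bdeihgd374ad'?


\d matches any digit 0-9.
Scanning '49h8bdeihgd374ad':
  pos 0: '4' -> DIGIT
  pos 1: '9' -> DIGIT
  pos 3: '8' -> DIGIT
  pos 11: '3' -> DIGIT
  pos 12: '7' -> DIGIT
  pos 13: '4' -> DIGIT
Digits found: ['4', '9', '8', '3', '7', '4']
Total: 6

6


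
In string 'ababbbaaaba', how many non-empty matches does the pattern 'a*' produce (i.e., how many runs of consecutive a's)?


Pattern 'a*' matches zero or more a's. We want non-empty runs of consecutive a's.
String: 'ababbbaaaba'
Walking through the string to find runs of a's:
  Run 1: positions 0-0 -> 'a'
  Run 2: positions 2-2 -> 'a'
  Run 3: positions 6-8 -> 'aaa'
  Run 4: positions 10-10 -> 'a'
Non-empty runs found: ['a', 'a', 'aaa', 'a']
Count: 4

4


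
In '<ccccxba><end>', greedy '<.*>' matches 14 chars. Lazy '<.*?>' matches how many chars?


Greedy '<.*>' tries to match as MUCH as possible.
Lazy '<.*?>' tries to match as LITTLE as possible.

String: '<ccccxba><end>'
Greedy '<.*>' starts at first '<' and extends to the LAST '>': '<ccccxba><end>' (14 chars)
Lazy '<.*?>' starts at first '<' and stops at the FIRST '>': '<ccccxba>' (9 chars)

9


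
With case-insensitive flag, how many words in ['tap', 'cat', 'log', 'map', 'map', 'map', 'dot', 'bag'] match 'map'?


Case-insensitive matching: compare each word's lowercase form to 'map'.
  'tap' -> lower='tap' -> no
  'cat' -> lower='cat' -> no
  'log' -> lower='log' -> no
  'map' -> lower='map' -> MATCH
  'map' -> lower='map' -> MATCH
  'map' -> lower='map' -> MATCH
  'dot' -> lower='dot' -> no
  'bag' -> lower='bag' -> no
Matches: ['map', 'map', 'map']
Count: 3

3


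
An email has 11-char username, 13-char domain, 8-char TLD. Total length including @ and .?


An email address has format: username@domain.tld
Username length: 11
'@' character: 1
Domain length: 13
'.' character: 1
TLD length: 8
Total = 11 + 1 + 13 + 1 + 8 = 34

34


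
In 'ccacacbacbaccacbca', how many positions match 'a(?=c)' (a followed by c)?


Lookahead 'a(?=c)' matches 'a' only when followed by 'c'.
String: 'ccacacbacbaccacbca'
Checking each position where char is 'a':
  pos 2: 'a' -> MATCH (next='c')
  pos 4: 'a' -> MATCH (next='c')
  pos 7: 'a' -> MATCH (next='c')
  pos 10: 'a' -> MATCH (next='c')
  pos 13: 'a' -> MATCH (next='c')
Matching positions: [2, 4, 7, 10, 13]
Count: 5

5


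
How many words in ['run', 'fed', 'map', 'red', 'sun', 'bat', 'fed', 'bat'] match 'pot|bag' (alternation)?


Alternation 'pot|bag' matches either 'pot' or 'bag'.
Checking each word:
  'run' -> no
  'fed' -> no
  'map' -> no
  'red' -> no
  'sun' -> no
  'bat' -> no
  'fed' -> no
  'bat' -> no
Matches: []
Count: 0

0


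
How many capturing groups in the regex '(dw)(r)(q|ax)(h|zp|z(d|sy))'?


To count capturing groups, count each '(' that starts a group.
Pattern: '(dw)(r)(q|ax)(h|zp|z(d|sy))'
Walking through the pattern:
  Position 0: '(' -> group #1
  Position 4: '(' -> group #2
  Position 7: '(' -> group #3
  Position 13: '(' -> group #4
  Position 20: '(' -> group #5
Total capturing groups: 5

5


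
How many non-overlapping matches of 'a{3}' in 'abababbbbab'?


Pattern 'a{3}' matches exactly 3 consecutive a's (greedy, non-overlapping).
String: 'abababbbbab'
Scanning for runs of a's:
  Run at pos 0: 'a' (length 1) -> 0 match(es)
  Run at pos 2: 'a' (length 1) -> 0 match(es)
  Run at pos 4: 'a' (length 1) -> 0 match(es)
  Run at pos 9: 'a' (length 1) -> 0 match(es)
Matches found: []
Total: 0

0


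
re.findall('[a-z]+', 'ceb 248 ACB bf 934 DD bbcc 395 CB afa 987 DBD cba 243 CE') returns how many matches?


Pattern '[a-z]+' finds one or more lowercase letters.
Text: 'ceb 248 ACB bf 934 DD bbcc 395 CB afa 987 DBD cba 243 CE'
Scanning for matches:
  Match 1: 'ceb'
  Match 2: 'bf'
  Match 3: 'bbcc'
  Match 4: 'afa'
  Match 5: 'cba'
Total matches: 5

5


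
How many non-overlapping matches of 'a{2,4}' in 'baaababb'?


Pattern 'a{2,4}' matches between 2 and 4 consecutive a's (greedy).
String: 'baaababb'
Finding runs of a's and applying greedy matching:
  Run at pos 1: 'aaa' (length 3)
  Run at pos 5: 'a' (length 1)
Matches: ['aaa']
Count: 1

1


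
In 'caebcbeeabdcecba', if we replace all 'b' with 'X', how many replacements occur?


re.sub('b', 'X', text) replaces every occurrence of 'b' with 'X'.
Text: 'caebcbeeabdcecba'
Scanning for 'b':
  pos 3: 'b' -> replacement #1
  pos 5: 'b' -> replacement #2
  pos 9: 'b' -> replacement #3
  pos 14: 'b' -> replacement #4
Total replacements: 4

4


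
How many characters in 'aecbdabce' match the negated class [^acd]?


Negated class [^acd] matches any char NOT in {a, c, d}
Scanning 'aecbdabce':
  pos 0: 'a' -> no (excluded)
  pos 1: 'e' -> MATCH
  pos 2: 'c' -> no (excluded)
  pos 3: 'b' -> MATCH
  pos 4: 'd' -> no (excluded)
  pos 5: 'a' -> no (excluded)
  pos 6: 'b' -> MATCH
  pos 7: 'c' -> no (excluded)
  pos 8: 'e' -> MATCH
Total matches: 4

4


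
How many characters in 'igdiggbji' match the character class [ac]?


Character class [ac] matches any of: {a, c}
Scanning string 'igdiggbji' character by character:
  pos 0: 'i' -> no
  pos 1: 'g' -> no
  pos 2: 'd' -> no
  pos 3: 'i' -> no
  pos 4: 'g' -> no
  pos 5: 'g' -> no
  pos 6: 'b' -> no
  pos 7: 'j' -> no
  pos 8: 'i' -> no
Total matches: 0

0


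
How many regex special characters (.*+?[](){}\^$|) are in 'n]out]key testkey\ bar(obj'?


Regex special characters are: . * + ? [ ] ( ) { } \ ^ $ |
Scanning 'n]out]key testkey\ bar(obj':
  pos 1: ']' -> SPECIAL
  pos 5: ']' -> SPECIAL
  pos 17: '\' -> SPECIAL
  pos 22: '(' -> SPECIAL
Special chars found: [']', ']', '\\', '(']
Total: 4

4


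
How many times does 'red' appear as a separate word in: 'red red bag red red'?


Scanning each word for exact match 'red':
  Word 1: 'red' -> MATCH
  Word 2: 'red' -> MATCH
  Word 3: 'bag' -> no
  Word 4: 'red' -> MATCH
  Word 5: 'red' -> MATCH
Total matches: 4

4


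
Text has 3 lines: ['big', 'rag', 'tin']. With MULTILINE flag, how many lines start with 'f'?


With MULTILINE flag, ^ matches the start of each line.
Lines: ['big', 'rag', 'tin']
Checking which lines start with 'f':
  Line 1: 'big' -> no
  Line 2: 'rag' -> no
  Line 3: 'tin' -> no
Matching lines: []
Count: 0

0


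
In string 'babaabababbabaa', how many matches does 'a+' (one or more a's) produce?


Pattern 'a+' matches one or more consecutive a's.
String: 'babaabababbabaa'
Scanning for runs of a:
  Match 1: 'a' (length 1)
  Match 2: 'aa' (length 2)
  Match 3: 'a' (length 1)
  Match 4: 'a' (length 1)
  Match 5: 'a' (length 1)
  Match 6: 'aa' (length 2)
Total matches: 6

6


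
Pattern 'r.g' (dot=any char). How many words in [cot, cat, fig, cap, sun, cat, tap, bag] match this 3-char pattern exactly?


Pattern 'r.g' means: starts with 'r', any single char, ends with 'g'.
Checking each word (must be exactly 3 chars):
  'cot' (len=3): no
  'cat' (len=3): no
  'fig' (len=3): no
  'cap' (len=3): no
  'sun' (len=3): no
  'cat' (len=3): no
  'tap' (len=3): no
  'bag' (len=3): no
Matching words: []
Total: 0

0


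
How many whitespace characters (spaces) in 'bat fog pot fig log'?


\s matches whitespace characters (spaces, tabs, etc.).
Text: 'bat fog pot fig log'
This text has 5 words separated by spaces.
Number of spaces = number of words - 1 = 5 - 1 = 4

4


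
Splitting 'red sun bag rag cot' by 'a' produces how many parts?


Splitting by 'a' breaks the string at each occurrence of the separator.
Text: 'red sun bag rag cot'
Parts after split:
  Part 1: 'red sun b'
  Part 2: 'g r'
  Part 3: 'g cot'
Total parts: 3

3


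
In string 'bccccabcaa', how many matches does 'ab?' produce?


Pattern 'ab?' matches 'a' optionally followed by 'b'.
String: 'bccccabcaa'
Scanning left to right for 'a' then checking next char:
  Match 1: 'ab' (a followed by b)
  Match 2: 'a' (a not followed by b)
  Match 3: 'a' (a not followed by b)
Total matches: 3

3


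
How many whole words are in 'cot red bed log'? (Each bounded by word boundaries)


Word boundaries (\b) mark the start/end of each word.
Text: 'cot red bed log'
Splitting by whitespace:
  Word 1: 'cot'
  Word 2: 'red'
  Word 3: 'bed'
  Word 4: 'log'
Total whole words: 4

4


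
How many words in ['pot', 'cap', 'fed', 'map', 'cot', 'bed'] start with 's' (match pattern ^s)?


Pattern ^s anchors to start of word. Check which words begin with 's':
  'pot' -> no
  'cap' -> no
  'fed' -> no
  'map' -> no
  'cot' -> no
  'bed' -> no
Matching words: []
Count: 0

0


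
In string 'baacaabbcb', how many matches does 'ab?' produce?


Pattern 'ab?' matches 'a' optionally followed by 'b'.
String: 'baacaabbcb'
Scanning left to right for 'a' then checking next char:
  Match 1: 'a' (a not followed by b)
  Match 2: 'a' (a not followed by b)
  Match 3: 'a' (a not followed by b)
  Match 4: 'ab' (a followed by b)
Total matches: 4

4


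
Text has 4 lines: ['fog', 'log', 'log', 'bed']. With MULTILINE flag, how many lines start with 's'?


With MULTILINE flag, ^ matches the start of each line.
Lines: ['fog', 'log', 'log', 'bed']
Checking which lines start with 's':
  Line 1: 'fog' -> no
  Line 2: 'log' -> no
  Line 3: 'log' -> no
  Line 4: 'bed' -> no
Matching lines: []
Count: 0

0


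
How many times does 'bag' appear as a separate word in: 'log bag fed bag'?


Scanning each word for exact match 'bag':
  Word 1: 'log' -> no
  Word 2: 'bag' -> MATCH
  Word 3: 'fed' -> no
  Word 4: 'bag' -> MATCH
Total matches: 2

2


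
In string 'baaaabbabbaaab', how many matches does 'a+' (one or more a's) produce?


Pattern 'a+' matches one or more consecutive a's.
String: 'baaaabbabbaaab'
Scanning for runs of a:
  Match 1: 'aaaa' (length 4)
  Match 2: 'a' (length 1)
  Match 3: 'aaa' (length 3)
Total matches: 3

3


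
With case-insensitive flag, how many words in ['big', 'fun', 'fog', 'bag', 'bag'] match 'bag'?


Case-insensitive matching: compare each word's lowercase form to 'bag'.
  'big' -> lower='big' -> no
  'fun' -> lower='fun' -> no
  'fog' -> lower='fog' -> no
  'bag' -> lower='bag' -> MATCH
  'bag' -> lower='bag' -> MATCH
Matches: ['bag', 'bag']
Count: 2

2


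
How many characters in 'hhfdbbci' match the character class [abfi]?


Character class [abfi] matches any of: {a, b, f, i}
Scanning string 'hhfdbbci' character by character:
  pos 0: 'h' -> no
  pos 1: 'h' -> no
  pos 2: 'f' -> MATCH
  pos 3: 'd' -> no
  pos 4: 'b' -> MATCH
  pos 5: 'b' -> MATCH
  pos 6: 'c' -> no
  pos 7: 'i' -> MATCH
Total matches: 4

4


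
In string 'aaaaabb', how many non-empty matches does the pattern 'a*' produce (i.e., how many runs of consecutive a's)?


Pattern 'a*' matches zero or more a's. We want non-empty runs of consecutive a's.
String: 'aaaaabb'
Walking through the string to find runs of a's:
  Run 1: positions 0-4 -> 'aaaaa'
Non-empty runs found: ['aaaaa']
Count: 1

1


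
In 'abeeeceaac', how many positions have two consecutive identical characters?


Looking for consecutive identical characters in 'abeeeceaac':
  pos 0-1: 'a' vs 'b' -> different
  pos 1-2: 'b' vs 'e' -> different
  pos 2-3: 'e' vs 'e' -> MATCH ('ee')
  pos 3-4: 'e' vs 'e' -> MATCH ('ee')
  pos 4-5: 'e' vs 'c' -> different
  pos 5-6: 'c' vs 'e' -> different
  pos 6-7: 'e' vs 'a' -> different
  pos 7-8: 'a' vs 'a' -> MATCH ('aa')
  pos 8-9: 'a' vs 'c' -> different
Consecutive identical pairs: ['ee', 'ee', 'aa']
Count: 3

3


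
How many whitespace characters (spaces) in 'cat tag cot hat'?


\s matches whitespace characters (spaces, tabs, etc.).
Text: 'cat tag cot hat'
This text has 4 words separated by spaces.
Number of spaces = number of words - 1 = 4 - 1 = 3

3


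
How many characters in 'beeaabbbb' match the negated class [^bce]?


Negated class [^bce] matches any char NOT in {b, c, e}
Scanning 'beeaabbbb':
  pos 0: 'b' -> no (excluded)
  pos 1: 'e' -> no (excluded)
  pos 2: 'e' -> no (excluded)
  pos 3: 'a' -> MATCH
  pos 4: 'a' -> MATCH
  pos 5: 'b' -> no (excluded)
  pos 6: 'b' -> no (excluded)
  pos 7: 'b' -> no (excluded)
  pos 8: 'b' -> no (excluded)
Total matches: 2

2


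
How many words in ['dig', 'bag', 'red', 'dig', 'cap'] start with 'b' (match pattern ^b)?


Pattern ^b anchors to start of word. Check which words begin with 'b':
  'dig' -> no
  'bag' -> MATCH (starts with 'b')
  'red' -> no
  'dig' -> no
  'cap' -> no
Matching words: ['bag']
Count: 1

1


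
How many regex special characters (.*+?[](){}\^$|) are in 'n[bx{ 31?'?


Regex special characters are: . * + ? [ ] ( ) { } \ ^ $ |
Scanning 'n[bx{ 31?':
  pos 1: '[' -> SPECIAL
  pos 4: '{' -> SPECIAL
  pos 8: '?' -> SPECIAL
Special chars found: ['[', '{', '?']
Total: 3

3


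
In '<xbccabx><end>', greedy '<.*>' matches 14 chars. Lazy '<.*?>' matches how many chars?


Greedy '<.*>' tries to match as MUCH as possible.
Lazy '<.*?>' tries to match as LITTLE as possible.

String: '<xbccabx><end>'
Greedy '<.*>' starts at first '<' and extends to the LAST '>': '<xbccabx><end>' (14 chars)
Lazy '<.*?>' starts at first '<' and stops at the FIRST '>': '<xbccabx>' (9 chars)

9


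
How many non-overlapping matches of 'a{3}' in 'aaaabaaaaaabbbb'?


Pattern 'a{3}' matches exactly 3 consecutive a's (greedy, non-overlapping).
String: 'aaaabaaaaaabbbb'
Scanning for runs of a's:
  Run at pos 0: 'aaaa' (length 4) -> 1 match(es)
  Run at pos 5: 'aaaaaa' (length 6) -> 2 match(es)
Matches found: ['aaa', 'aaa', 'aaa']
Total: 3

3


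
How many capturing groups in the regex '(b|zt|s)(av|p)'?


To count capturing groups, count each '(' that starts a group.
Pattern: '(b|zt|s)(av|p)'
Walking through the pattern:
  Position 0: '(' -> group #1
  Position 8: '(' -> group #2
Total capturing groups: 2

2


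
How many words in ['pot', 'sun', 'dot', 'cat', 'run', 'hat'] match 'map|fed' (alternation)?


Alternation 'map|fed' matches either 'map' or 'fed'.
Checking each word:
  'pot' -> no
  'sun' -> no
  'dot' -> no
  'cat' -> no
  'run' -> no
  'hat' -> no
Matches: []
Count: 0

0


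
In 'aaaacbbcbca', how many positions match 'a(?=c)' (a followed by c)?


Lookahead 'a(?=c)' matches 'a' only when followed by 'c'.
String: 'aaaacbbcbca'
Checking each position where char is 'a':
  pos 0: 'a' -> no (next='a')
  pos 1: 'a' -> no (next='a')
  pos 2: 'a' -> no (next='a')
  pos 3: 'a' -> MATCH (next='c')
Matching positions: [3]
Count: 1

1


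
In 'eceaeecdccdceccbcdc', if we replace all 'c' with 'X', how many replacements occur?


re.sub('c', 'X', text) replaces every occurrence of 'c' with 'X'.
Text: 'eceaeecdccdceccbcdc'
Scanning for 'c':
  pos 1: 'c' -> replacement #1
  pos 6: 'c' -> replacement #2
  pos 8: 'c' -> replacement #3
  pos 9: 'c' -> replacement #4
  pos 11: 'c' -> replacement #5
  pos 13: 'c' -> replacement #6
  pos 14: 'c' -> replacement #7
  pos 16: 'c' -> replacement #8
  pos 18: 'c' -> replacement #9
Total replacements: 9

9


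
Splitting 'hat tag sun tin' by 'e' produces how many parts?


Splitting by 'e' breaks the string at each occurrence of the separator.
Text: 'hat tag sun tin'
Parts after split:
  Part 1: 'hat tag sun tin'
Total parts: 1

1


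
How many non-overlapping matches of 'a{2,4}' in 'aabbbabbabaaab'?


Pattern 'a{2,4}' matches between 2 and 4 consecutive a's (greedy).
String: 'aabbbabbabaaab'
Finding runs of a's and applying greedy matching:
  Run at pos 0: 'aa' (length 2)
  Run at pos 5: 'a' (length 1)
  Run at pos 8: 'a' (length 1)
  Run at pos 10: 'aaa' (length 3)
Matches: ['aa', 'aaa']
Count: 2

2


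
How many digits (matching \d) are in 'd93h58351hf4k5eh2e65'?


\d matches any digit 0-9.
Scanning 'd93h58351hf4k5eh2e65':
  pos 1: '9' -> DIGIT
  pos 2: '3' -> DIGIT
  pos 4: '5' -> DIGIT
  pos 5: '8' -> DIGIT
  pos 6: '3' -> DIGIT
  pos 7: '5' -> DIGIT
  pos 8: '1' -> DIGIT
  pos 11: '4' -> DIGIT
  pos 13: '5' -> DIGIT
  pos 16: '2' -> DIGIT
  pos 18: '6' -> DIGIT
  pos 19: '5' -> DIGIT
Digits found: ['9', '3', '5', '8', '3', '5', '1', '4', '5', '2', '6', '5']
Total: 12

12


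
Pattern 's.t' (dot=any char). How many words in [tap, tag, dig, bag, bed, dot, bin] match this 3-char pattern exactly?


Pattern 's.t' means: starts with 's', any single char, ends with 't'.
Checking each word (must be exactly 3 chars):
  'tap' (len=3): no
  'tag' (len=3): no
  'dig' (len=3): no
  'bag' (len=3): no
  'bed' (len=3): no
  'dot' (len=3): no
  'bin' (len=3): no
Matching words: []
Total: 0

0


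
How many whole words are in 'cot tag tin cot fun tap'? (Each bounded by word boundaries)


Word boundaries (\b) mark the start/end of each word.
Text: 'cot tag tin cot fun tap'
Splitting by whitespace:
  Word 1: 'cot'
  Word 2: 'tag'
  Word 3: 'tin'
  Word 4: 'cot'
  Word 5: 'fun'
  Word 6: 'tap'
Total whole words: 6

6


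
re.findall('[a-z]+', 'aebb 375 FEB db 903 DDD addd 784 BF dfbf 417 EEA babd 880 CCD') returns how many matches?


Pattern '[a-z]+' finds one or more lowercase letters.
Text: 'aebb 375 FEB db 903 DDD addd 784 BF dfbf 417 EEA babd 880 CCD'
Scanning for matches:
  Match 1: 'aebb'
  Match 2: 'db'
  Match 3: 'addd'
  Match 4: 'dfbf'
  Match 5: 'babd'
Total matches: 5

5


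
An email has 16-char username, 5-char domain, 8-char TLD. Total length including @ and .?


An email address has format: username@domain.tld
Username length: 16
'@' character: 1
Domain length: 5
'.' character: 1
TLD length: 8
Total = 16 + 1 + 5 + 1 + 8 = 31

31


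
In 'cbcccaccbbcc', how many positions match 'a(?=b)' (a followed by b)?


Lookahead 'a(?=b)' matches 'a' only when followed by 'b'.
String: 'cbcccaccbbcc'
Checking each position where char is 'a':
  pos 5: 'a' -> no (next='c')
Matching positions: []
Count: 0

0


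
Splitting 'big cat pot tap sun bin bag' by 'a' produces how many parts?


Splitting by 'a' breaks the string at each occurrence of the separator.
Text: 'big cat pot tap sun bin bag'
Parts after split:
  Part 1: 'big c'
  Part 2: 't pot t'
  Part 3: 'p sun bin b'
  Part 4: 'g'
Total parts: 4

4


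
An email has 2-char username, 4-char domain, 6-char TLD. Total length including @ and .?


An email address has format: username@domain.tld
Username length: 2
'@' character: 1
Domain length: 4
'.' character: 1
TLD length: 6
Total = 2 + 1 + 4 + 1 + 6 = 14

14


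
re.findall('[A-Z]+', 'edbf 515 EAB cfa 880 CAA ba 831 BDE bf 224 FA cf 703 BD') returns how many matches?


Pattern '[A-Z]+' finds one or more uppercase letters.
Text: 'edbf 515 EAB cfa 880 CAA ba 831 BDE bf 224 FA cf 703 BD'
Scanning for matches:
  Match 1: 'EAB'
  Match 2: 'CAA'
  Match 3: 'BDE'
  Match 4: 'FA'
  Match 5: 'BD'
Total matches: 5

5


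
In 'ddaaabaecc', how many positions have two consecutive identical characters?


Looking for consecutive identical characters in 'ddaaabaecc':
  pos 0-1: 'd' vs 'd' -> MATCH ('dd')
  pos 1-2: 'd' vs 'a' -> different
  pos 2-3: 'a' vs 'a' -> MATCH ('aa')
  pos 3-4: 'a' vs 'a' -> MATCH ('aa')
  pos 4-5: 'a' vs 'b' -> different
  pos 5-6: 'b' vs 'a' -> different
  pos 6-7: 'a' vs 'e' -> different
  pos 7-8: 'e' vs 'c' -> different
  pos 8-9: 'c' vs 'c' -> MATCH ('cc')
Consecutive identical pairs: ['dd', 'aa', 'aa', 'cc']
Count: 4

4


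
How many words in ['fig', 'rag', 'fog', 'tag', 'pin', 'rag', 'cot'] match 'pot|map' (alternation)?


Alternation 'pot|map' matches either 'pot' or 'map'.
Checking each word:
  'fig' -> no
  'rag' -> no
  'fog' -> no
  'tag' -> no
  'pin' -> no
  'rag' -> no
  'cot' -> no
Matches: []
Count: 0

0


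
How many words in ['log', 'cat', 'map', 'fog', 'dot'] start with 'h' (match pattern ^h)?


Pattern ^h anchors to start of word. Check which words begin with 'h':
  'log' -> no
  'cat' -> no
  'map' -> no
  'fog' -> no
  'dot' -> no
Matching words: []
Count: 0

0


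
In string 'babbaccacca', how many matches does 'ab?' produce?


Pattern 'ab?' matches 'a' optionally followed by 'b'.
String: 'babbaccacca'
Scanning left to right for 'a' then checking next char:
  Match 1: 'ab' (a followed by b)
  Match 2: 'a' (a not followed by b)
  Match 3: 'a' (a not followed by b)
  Match 4: 'a' (a not followed by b)
Total matches: 4

4


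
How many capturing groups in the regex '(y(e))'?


To count capturing groups, count each '(' that starts a group.
Pattern: '(y(e))'
Walking through the pattern:
  Position 0: '(' -> group #1
  Position 2: '(' -> group #2
Total capturing groups: 2

2


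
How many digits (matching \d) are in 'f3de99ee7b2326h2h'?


\d matches any digit 0-9.
Scanning 'f3de99ee7b2326h2h':
  pos 1: '3' -> DIGIT
  pos 4: '9' -> DIGIT
  pos 5: '9' -> DIGIT
  pos 8: '7' -> DIGIT
  pos 10: '2' -> DIGIT
  pos 11: '3' -> DIGIT
  pos 12: '2' -> DIGIT
  pos 13: '6' -> DIGIT
  pos 15: '2' -> DIGIT
Digits found: ['3', '9', '9', '7', '2', '3', '2', '6', '2']
Total: 9

9


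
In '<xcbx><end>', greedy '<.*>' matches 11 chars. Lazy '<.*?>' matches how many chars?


Greedy '<.*>' tries to match as MUCH as possible.
Lazy '<.*?>' tries to match as LITTLE as possible.

String: '<xcbx><end>'
Greedy '<.*>' starts at first '<' and extends to the LAST '>': '<xcbx><end>' (11 chars)
Lazy '<.*?>' starts at first '<' and stops at the FIRST '>': '<xcbx>' (6 chars)

6


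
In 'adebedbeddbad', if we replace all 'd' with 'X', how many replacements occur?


re.sub('d', 'X', text) replaces every occurrence of 'd' with 'X'.
Text: 'adebedbeddbad'
Scanning for 'd':
  pos 1: 'd' -> replacement #1
  pos 5: 'd' -> replacement #2
  pos 8: 'd' -> replacement #3
  pos 9: 'd' -> replacement #4
  pos 12: 'd' -> replacement #5
Total replacements: 5

5


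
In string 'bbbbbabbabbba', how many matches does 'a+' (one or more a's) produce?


Pattern 'a+' matches one or more consecutive a's.
String: 'bbbbbabbabbba'
Scanning for runs of a:
  Match 1: 'a' (length 1)
  Match 2: 'a' (length 1)
  Match 3: 'a' (length 1)
Total matches: 3

3


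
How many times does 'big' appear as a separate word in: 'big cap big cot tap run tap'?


Scanning each word for exact match 'big':
  Word 1: 'big' -> MATCH
  Word 2: 'cap' -> no
  Word 3: 'big' -> MATCH
  Word 4: 'cot' -> no
  Word 5: 'tap' -> no
  Word 6: 'run' -> no
  Word 7: 'tap' -> no
Total matches: 2

2


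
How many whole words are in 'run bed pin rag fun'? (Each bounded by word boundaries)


Word boundaries (\b) mark the start/end of each word.
Text: 'run bed pin rag fun'
Splitting by whitespace:
  Word 1: 'run'
  Word 2: 'bed'
  Word 3: 'pin'
  Word 4: 'rag'
  Word 5: 'fun'
Total whole words: 5

5


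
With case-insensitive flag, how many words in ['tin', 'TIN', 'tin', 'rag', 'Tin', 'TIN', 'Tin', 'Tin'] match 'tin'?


Case-insensitive matching: compare each word's lowercase form to 'tin'.
  'tin' -> lower='tin' -> MATCH
  'TIN' -> lower='tin' -> MATCH
  'tin' -> lower='tin' -> MATCH
  'rag' -> lower='rag' -> no
  'Tin' -> lower='tin' -> MATCH
  'TIN' -> lower='tin' -> MATCH
  'Tin' -> lower='tin' -> MATCH
  'Tin' -> lower='tin' -> MATCH
Matches: ['tin', 'TIN', 'tin', 'Tin', 'TIN', 'Tin', 'Tin']
Count: 7

7


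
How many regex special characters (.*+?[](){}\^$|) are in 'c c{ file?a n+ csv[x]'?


Regex special characters are: . * + ? [ ] ( ) { } \ ^ $ |
Scanning 'c c{ file?a n+ csv[x]':
  pos 3: '{' -> SPECIAL
  pos 9: '?' -> SPECIAL
  pos 13: '+' -> SPECIAL
  pos 18: '[' -> SPECIAL
  pos 20: ']' -> SPECIAL
Special chars found: ['{', '?', '+', '[', ']']
Total: 5

5


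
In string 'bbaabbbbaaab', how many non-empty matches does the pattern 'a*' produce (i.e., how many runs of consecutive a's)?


Pattern 'a*' matches zero or more a's. We want non-empty runs of consecutive a's.
String: 'bbaabbbbaaab'
Walking through the string to find runs of a's:
  Run 1: positions 2-3 -> 'aa'
  Run 2: positions 8-10 -> 'aaa'
Non-empty runs found: ['aa', 'aaa']
Count: 2

2


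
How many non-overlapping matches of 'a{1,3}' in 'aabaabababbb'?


Pattern 'a{1,3}' matches between 1 and 3 consecutive a's (greedy).
String: 'aabaabababbb'
Finding runs of a's and applying greedy matching:
  Run at pos 0: 'aa' (length 2)
  Run at pos 3: 'aa' (length 2)
  Run at pos 6: 'a' (length 1)
  Run at pos 8: 'a' (length 1)
Matches: ['aa', 'aa', 'a', 'a']
Count: 4

4


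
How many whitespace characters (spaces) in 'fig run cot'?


\s matches whitespace characters (spaces, tabs, etc.).
Text: 'fig run cot'
This text has 3 words separated by spaces.
Number of spaces = number of words - 1 = 3 - 1 = 2

2


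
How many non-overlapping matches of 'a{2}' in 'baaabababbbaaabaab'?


Pattern 'a{2}' matches exactly 2 consecutive a's (greedy, non-overlapping).
String: 'baaabababbbaaabaab'
Scanning for runs of a's:
  Run at pos 1: 'aaa' (length 3) -> 1 match(es)
  Run at pos 5: 'a' (length 1) -> 0 match(es)
  Run at pos 7: 'a' (length 1) -> 0 match(es)
  Run at pos 11: 'aaa' (length 3) -> 1 match(es)
  Run at pos 15: 'aa' (length 2) -> 1 match(es)
Matches found: ['aa', 'aa', 'aa']
Total: 3

3


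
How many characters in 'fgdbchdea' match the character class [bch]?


Character class [bch] matches any of: {b, c, h}
Scanning string 'fgdbchdea' character by character:
  pos 0: 'f' -> no
  pos 1: 'g' -> no
  pos 2: 'd' -> no
  pos 3: 'b' -> MATCH
  pos 4: 'c' -> MATCH
  pos 5: 'h' -> MATCH
  pos 6: 'd' -> no
  pos 7: 'e' -> no
  pos 8: 'a' -> no
Total matches: 3

3


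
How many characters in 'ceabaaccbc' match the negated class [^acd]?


Negated class [^acd] matches any char NOT in {a, c, d}
Scanning 'ceabaaccbc':
  pos 0: 'c' -> no (excluded)
  pos 1: 'e' -> MATCH
  pos 2: 'a' -> no (excluded)
  pos 3: 'b' -> MATCH
  pos 4: 'a' -> no (excluded)
  pos 5: 'a' -> no (excluded)
  pos 6: 'c' -> no (excluded)
  pos 7: 'c' -> no (excluded)
  pos 8: 'b' -> MATCH
  pos 9: 'c' -> no (excluded)
Total matches: 3

3


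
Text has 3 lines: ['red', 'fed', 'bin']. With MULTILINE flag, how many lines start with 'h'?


With MULTILINE flag, ^ matches the start of each line.
Lines: ['red', 'fed', 'bin']
Checking which lines start with 'h':
  Line 1: 'red' -> no
  Line 2: 'fed' -> no
  Line 3: 'bin' -> no
Matching lines: []
Count: 0

0


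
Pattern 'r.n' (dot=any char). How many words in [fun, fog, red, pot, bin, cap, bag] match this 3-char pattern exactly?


Pattern 'r.n' means: starts with 'r', any single char, ends with 'n'.
Checking each word (must be exactly 3 chars):
  'fun' (len=3): no
  'fog' (len=3): no
  'red' (len=3): no
  'pot' (len=3): no
  'bin' (len=3): no
  'cap' (len=3): no
  'bag' (len=3): no
Matching words: []
Total: 0

0


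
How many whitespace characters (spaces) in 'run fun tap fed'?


\s matches whitespace characters (spaces, tabs, etc.).
Text: 'run fun tap fed'
This text has 4 words separated by spaces.
Number of spaces = number of words - 1 = 4 - 1 = 3

3


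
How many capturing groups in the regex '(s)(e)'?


To count capturing groups, count each '(' that starts a group.
Pattern: '(s)(e)'
Walking through the pattern:
  Position 0: '(' -> group #1
  Position 3: '(' -> group #2
Total capturing groups: 2

2


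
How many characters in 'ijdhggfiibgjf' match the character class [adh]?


Character class [adh] matches any of: {a, d, h}
Scanning string 'ijdhggfiibgjf' character by character:
  pos 0: 'i' -> no
  pos 1: 'j' -> no
  pos 2: 'd' -> MATCH
  pos 3: 'h' -> MATCH
  pos 4: 'g' -> no
  pos 5: 'g' -> no
  pos 6: 'f' -> no
  pos 7: 'i' -> no
  pos 8: 'i' -> no
  pos 9: 'b' -> no
  pos 10: 'g' -> no
  pos 11: 'j' -> no
  pos 12: 'f' -> no
Total matches: 2

2


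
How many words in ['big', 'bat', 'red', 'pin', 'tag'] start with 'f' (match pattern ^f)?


Pattern ^f anchors to start of word. Check which words begin with 'f':
  'big' -> no
  'bat' -> no
  'red' -> no
  'pin' -> no
  'tag' -> no
Matching words: []
Count: 0

0
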